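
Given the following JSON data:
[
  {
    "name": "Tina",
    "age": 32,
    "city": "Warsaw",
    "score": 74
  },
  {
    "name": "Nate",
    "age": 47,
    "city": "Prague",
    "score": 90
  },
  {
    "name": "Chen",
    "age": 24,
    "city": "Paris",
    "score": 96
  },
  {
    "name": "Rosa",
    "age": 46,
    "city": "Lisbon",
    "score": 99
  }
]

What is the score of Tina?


Looking up record where name = Tina
Record index: 0
Field 'score' = 74

ANSWER: 74


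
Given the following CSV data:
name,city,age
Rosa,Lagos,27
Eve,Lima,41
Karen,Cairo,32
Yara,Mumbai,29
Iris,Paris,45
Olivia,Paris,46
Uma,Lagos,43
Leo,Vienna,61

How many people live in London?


Scanning city column for 'London':
Total matches: 0

ANSWER: 0


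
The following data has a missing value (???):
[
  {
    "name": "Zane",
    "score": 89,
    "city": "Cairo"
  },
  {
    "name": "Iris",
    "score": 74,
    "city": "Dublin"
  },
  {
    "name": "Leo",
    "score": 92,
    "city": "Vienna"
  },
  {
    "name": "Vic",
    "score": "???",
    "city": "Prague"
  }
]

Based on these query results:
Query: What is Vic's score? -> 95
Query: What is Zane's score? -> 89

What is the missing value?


The missing value is Vic's score
From query: Vic's score = 95

ANSWER: 95


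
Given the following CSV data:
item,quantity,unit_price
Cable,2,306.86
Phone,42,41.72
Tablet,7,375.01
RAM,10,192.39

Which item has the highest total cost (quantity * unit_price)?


Computing row totals:
  Cable: 613.72
  Phone: 1752.24
  Tablet: 2625.07
  RAM: 1923.9
Maximum: Tablet (2625.07)

ANSWER: Tablet


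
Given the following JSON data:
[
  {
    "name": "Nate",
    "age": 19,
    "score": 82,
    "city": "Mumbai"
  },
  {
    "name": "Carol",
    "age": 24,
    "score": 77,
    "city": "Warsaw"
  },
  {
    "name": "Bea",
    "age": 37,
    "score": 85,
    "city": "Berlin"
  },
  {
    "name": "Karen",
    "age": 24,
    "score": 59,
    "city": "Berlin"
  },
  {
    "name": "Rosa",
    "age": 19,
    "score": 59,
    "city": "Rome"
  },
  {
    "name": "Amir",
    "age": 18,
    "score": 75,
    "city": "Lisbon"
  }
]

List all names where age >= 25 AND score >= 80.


Checking both conditions:
  Nate (age=19, score=82) -> no
  Carol (age=24, score=77) -> no
  Bea (age=37, score=85) -> YES
  Karen (age=24, score=59) -> no
  Rosa (age=19, score=59) -> no
  Amir (age=18, score=75) -> no


ANSWER: Bea


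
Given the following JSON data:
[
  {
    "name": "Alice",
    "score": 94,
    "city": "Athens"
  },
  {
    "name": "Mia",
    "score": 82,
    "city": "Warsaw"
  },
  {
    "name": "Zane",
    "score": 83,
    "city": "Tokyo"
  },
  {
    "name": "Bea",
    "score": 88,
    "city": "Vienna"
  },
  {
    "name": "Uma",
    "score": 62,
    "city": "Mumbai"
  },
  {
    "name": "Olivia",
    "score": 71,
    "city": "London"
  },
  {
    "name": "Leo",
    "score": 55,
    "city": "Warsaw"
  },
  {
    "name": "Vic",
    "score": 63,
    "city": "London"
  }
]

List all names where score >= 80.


Filtering records where score >= 80:
  Alice (score=94) -> YES
  Mia (score=82) -> YES
  Zane (score=83) -> YES
  Bea (score=88) -> YES
  Uma (score=62) -> no
  Olivia (score=71) -> no
  Leo (score=55) -> no
  Vic (score=63) -> no


ANSWER: Alice, Mia, Zane, Bea


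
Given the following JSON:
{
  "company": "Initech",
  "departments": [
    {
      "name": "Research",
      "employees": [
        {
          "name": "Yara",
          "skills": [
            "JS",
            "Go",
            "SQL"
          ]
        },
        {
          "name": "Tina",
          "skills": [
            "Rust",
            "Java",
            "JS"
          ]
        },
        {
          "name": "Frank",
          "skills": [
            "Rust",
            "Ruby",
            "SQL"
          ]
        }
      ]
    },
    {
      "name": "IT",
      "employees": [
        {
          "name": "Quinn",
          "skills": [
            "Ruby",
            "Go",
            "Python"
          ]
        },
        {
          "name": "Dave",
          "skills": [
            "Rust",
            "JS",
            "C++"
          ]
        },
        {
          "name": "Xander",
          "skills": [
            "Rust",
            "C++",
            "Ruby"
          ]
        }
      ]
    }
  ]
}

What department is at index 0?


Path: departments[0].name
Value: Research

ANSWER: Research


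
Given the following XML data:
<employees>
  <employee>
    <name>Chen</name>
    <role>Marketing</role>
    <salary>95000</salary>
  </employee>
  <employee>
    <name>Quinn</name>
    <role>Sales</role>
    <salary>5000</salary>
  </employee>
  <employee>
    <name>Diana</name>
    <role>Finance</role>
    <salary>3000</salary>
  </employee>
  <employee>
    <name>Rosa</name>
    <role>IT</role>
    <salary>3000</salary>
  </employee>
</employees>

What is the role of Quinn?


Searching for <employee> with <name>Quinn</name>
Found at position 2
<role>Sales</role>

ANSWER: Sales


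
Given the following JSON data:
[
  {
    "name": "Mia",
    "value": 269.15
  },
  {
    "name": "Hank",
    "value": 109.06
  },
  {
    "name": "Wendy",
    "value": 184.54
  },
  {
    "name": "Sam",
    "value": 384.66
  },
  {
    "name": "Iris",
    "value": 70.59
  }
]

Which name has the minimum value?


Comparing values:
  Mia: 269.15
  Hank: 109.06
  Wendy: 184.54
  Sam: 384.66
  Iris: 70.59
Minimum: Iris (70.59)

ANSWER: Iris


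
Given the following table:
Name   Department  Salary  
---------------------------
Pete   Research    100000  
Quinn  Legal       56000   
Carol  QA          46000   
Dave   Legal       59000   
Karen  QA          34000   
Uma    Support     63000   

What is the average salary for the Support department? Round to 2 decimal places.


Support department members:
  Uma: 63000
Sum = 63000
Count = 1
Average = 63000 / 1 = 63000.00

ANSWER: 63000.00


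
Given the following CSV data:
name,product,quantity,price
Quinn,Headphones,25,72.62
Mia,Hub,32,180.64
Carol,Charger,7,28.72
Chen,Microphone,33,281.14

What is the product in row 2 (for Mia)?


Row 2: Mia
Column 'product' = Hub

ANSWER: Hub


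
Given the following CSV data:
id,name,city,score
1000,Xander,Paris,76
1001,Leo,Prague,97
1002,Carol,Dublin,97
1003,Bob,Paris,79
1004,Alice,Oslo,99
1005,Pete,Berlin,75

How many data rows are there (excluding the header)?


Counting rows (excluding header):
Header: id,name,city,score
Data rows: 6

ANSWER: 6


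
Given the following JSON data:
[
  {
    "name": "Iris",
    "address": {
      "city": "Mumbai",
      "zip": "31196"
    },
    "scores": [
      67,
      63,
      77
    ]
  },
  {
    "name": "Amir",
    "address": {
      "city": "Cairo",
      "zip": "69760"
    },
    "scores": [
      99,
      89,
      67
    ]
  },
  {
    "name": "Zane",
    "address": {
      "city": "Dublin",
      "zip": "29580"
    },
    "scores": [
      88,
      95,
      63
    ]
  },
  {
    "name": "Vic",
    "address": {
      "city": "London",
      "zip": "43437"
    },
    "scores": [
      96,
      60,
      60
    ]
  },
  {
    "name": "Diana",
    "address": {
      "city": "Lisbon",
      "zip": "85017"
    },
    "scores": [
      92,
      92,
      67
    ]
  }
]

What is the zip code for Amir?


Path: records[1].address.zip
Value: 69760

ANSWER: 69760


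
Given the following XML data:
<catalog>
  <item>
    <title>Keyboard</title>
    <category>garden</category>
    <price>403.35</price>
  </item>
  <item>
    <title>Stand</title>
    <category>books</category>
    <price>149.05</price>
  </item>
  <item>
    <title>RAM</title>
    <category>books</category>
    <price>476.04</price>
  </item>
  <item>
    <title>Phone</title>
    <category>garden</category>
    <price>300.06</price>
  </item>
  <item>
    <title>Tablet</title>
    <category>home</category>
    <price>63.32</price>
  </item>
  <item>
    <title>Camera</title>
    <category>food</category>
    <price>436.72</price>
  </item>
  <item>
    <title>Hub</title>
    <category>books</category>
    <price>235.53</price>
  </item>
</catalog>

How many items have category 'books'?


Scanning <item> elements for <category>books</category>:
  Item 2: Stand -> MATCH
  Item 3: RAM -> MATCH
  Item 7: Hub -> MATCH
Count: 3

ANSWER: 3


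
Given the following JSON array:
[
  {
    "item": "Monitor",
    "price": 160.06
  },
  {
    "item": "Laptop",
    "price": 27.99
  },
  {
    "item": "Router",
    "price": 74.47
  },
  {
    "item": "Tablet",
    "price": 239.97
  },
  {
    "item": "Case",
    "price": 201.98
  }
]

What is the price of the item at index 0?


Array index 0 -> Monitor
price = 160.06

ANSWER: 160.06


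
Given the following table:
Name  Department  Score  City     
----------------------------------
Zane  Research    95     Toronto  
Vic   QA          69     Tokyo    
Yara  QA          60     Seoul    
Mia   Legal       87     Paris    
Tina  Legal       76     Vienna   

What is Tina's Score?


Row 5: Tina
Score = 76

ANSWER: 76


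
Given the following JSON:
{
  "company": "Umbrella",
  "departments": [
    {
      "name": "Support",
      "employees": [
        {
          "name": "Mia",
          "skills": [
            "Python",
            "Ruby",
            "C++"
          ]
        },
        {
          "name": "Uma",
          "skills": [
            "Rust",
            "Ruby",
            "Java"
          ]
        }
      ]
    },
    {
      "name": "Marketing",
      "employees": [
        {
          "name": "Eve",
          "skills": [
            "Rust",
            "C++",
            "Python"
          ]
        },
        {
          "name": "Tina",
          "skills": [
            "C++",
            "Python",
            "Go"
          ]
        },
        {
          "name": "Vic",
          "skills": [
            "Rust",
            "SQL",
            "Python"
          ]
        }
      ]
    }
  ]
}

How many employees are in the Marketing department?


Path: departments[1].employees
Count: 3

ANSWER: 3


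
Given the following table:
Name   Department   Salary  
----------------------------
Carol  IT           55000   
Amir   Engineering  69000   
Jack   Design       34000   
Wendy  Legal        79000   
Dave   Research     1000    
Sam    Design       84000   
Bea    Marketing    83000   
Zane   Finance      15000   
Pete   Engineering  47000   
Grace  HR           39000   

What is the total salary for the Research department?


Research department members:
  Dave: 1000
Total = 1000 = 1000

ANSWER: 1000


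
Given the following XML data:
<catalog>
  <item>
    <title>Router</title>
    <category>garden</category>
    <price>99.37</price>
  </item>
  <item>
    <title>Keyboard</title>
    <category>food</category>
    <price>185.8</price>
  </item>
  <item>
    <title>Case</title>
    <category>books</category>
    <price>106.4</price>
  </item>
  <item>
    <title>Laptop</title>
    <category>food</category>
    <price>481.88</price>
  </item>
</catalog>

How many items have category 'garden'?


Scanning <item> elements for <category>garden</category>:
  Item 1: Router -> MATCH
Count: 1

ANSWER: 1


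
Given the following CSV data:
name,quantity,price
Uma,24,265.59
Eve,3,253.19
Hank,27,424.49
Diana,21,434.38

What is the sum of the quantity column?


Values in 'quantity' column:
  Row 1: 24
  Row 2: 3
  Row 3: 27
  Row 4: 21
Sum = 24 + 3 + 27 + 21 = 75

ANSWER: 75


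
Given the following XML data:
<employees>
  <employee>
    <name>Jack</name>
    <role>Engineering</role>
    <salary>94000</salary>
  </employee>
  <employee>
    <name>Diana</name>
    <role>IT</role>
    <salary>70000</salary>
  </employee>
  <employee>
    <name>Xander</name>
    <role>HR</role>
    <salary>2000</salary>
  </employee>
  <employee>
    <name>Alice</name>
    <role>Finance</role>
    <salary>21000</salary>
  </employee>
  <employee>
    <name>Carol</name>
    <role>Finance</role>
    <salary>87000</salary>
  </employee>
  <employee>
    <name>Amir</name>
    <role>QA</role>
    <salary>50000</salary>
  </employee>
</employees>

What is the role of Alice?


Searching for <employee> with <name>Alice</name>
Found at position 4
<role>Finance</role>

ANSWER: Finance


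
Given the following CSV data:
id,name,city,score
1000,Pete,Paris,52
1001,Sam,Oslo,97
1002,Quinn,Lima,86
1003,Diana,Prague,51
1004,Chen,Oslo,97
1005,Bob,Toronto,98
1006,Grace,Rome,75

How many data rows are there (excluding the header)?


Counting rows (excluding header):
Header: id,name,city,score
Data rows: 7

ANSWER: 7


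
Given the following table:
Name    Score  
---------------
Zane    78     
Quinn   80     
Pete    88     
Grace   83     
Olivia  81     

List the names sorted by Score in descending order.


Sorting by Score (descending):
  Pete: 88
  Grace: 83
  Olivia: 81
  Quinn: 80
  Zane: 78


ANSWER: Pete, Grace, Olivia, Quinn, Zane


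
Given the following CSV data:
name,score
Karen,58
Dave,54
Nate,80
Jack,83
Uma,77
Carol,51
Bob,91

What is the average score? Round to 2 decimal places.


Scores: 58, 54, 80, 83, 77, 51, 91
Sum = 494
Count = 7
Average = 494 / 7 = 70.57

ANSWER: 70.57


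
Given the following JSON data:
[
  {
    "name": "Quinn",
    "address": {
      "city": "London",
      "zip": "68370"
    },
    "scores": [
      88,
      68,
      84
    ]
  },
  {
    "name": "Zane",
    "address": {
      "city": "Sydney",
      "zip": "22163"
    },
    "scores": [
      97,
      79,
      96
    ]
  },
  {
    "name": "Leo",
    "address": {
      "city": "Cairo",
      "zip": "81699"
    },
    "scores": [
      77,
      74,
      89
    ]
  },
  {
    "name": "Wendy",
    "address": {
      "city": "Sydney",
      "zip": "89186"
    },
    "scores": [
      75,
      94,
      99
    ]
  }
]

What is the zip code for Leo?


Path: records[2].address.zip
Value: 81699

ANSWER: 81699


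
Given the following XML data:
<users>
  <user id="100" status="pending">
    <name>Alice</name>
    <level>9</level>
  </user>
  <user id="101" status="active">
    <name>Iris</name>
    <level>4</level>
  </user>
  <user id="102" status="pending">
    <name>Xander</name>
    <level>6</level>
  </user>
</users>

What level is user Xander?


Finding user: Xander
<level>6</level>

ANSWER: 6


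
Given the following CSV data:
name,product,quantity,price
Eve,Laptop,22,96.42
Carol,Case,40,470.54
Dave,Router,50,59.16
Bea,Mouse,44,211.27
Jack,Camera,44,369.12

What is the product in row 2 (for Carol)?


Row 2: Carol
Column 'product' = Case

ANSWER: Case


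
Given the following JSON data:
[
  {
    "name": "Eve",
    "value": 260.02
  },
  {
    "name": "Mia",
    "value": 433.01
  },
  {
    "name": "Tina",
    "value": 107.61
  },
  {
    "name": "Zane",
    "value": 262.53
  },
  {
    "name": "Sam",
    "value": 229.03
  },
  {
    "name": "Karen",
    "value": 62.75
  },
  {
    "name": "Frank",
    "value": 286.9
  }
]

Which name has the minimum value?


Comparing values:
  Eve: 260.02
  Mia: 433.01
  Tina: 107.61
  Zane: 262.53
  Sam: 229.03
  Karen: 62.75
  Frank: 286.9
Minimum: Karen (62.75)

ANSWER: Karen


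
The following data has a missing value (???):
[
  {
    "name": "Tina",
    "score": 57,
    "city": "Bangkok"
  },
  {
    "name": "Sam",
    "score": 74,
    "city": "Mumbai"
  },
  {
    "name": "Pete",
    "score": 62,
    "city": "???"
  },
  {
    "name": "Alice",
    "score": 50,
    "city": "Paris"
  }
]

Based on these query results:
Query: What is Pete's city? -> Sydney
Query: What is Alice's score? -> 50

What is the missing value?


The missing value is Pete's city
From query: Pete's city = Sydney

ANSWER: Sydney


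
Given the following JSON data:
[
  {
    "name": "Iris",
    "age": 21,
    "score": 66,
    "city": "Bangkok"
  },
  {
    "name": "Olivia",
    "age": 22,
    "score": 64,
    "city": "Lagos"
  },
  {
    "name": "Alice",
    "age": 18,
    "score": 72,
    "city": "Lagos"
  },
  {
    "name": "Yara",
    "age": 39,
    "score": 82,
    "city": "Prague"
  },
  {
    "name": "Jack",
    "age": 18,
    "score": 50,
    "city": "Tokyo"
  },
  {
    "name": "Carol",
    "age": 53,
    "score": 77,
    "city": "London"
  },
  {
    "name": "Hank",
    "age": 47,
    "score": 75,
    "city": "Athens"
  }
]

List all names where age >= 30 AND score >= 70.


Checking both conditions:
  Iris (age=21, score=66) -> no
  Olivia (age=22, score=64) -> no
  Alice (age=18, score=72) -> no
  Yara (age=39, score=82) -> YES
  Jack (age=18, score=50) -> no
  Carol (age=53, score=77) -> YES
  Hank (age=47, score=75) -> YES


ANSWER: Yara, Carol, Hank


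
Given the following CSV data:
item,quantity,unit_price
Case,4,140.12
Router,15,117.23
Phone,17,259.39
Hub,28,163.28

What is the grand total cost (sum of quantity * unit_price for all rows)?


Computing row totals:
  Case: 4 * 140.12 = 560.48
  Router: 15 * 117.23 = 1758.45
  Phone: 17 * 259.39 = 4409.63
  Hub: 28 * 163.28 = 4571.84
Grand total = 560.48 + 1758.45 + 4409.63 + 4571.84 = 11300.4

ANSWER: 11300.4


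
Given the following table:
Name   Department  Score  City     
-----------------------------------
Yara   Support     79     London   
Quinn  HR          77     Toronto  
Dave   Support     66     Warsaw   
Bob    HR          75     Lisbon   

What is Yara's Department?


Row 1: Yara
Department = Support

ANSWER: Support


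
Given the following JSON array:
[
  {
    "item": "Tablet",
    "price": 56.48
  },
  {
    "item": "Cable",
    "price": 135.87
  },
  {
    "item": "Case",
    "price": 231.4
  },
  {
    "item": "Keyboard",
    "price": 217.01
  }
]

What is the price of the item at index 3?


Array index 3 -> Keyboard
price = 217.01

ANSWER: 217.01


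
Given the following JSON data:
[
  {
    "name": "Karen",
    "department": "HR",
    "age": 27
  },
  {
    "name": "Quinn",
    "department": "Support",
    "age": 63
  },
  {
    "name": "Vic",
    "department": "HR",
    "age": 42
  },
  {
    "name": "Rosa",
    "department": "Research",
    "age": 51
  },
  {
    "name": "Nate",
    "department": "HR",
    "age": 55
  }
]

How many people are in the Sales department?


Scanning records for department = Sales
  No matches found
Count: 0

ANSWER: 0


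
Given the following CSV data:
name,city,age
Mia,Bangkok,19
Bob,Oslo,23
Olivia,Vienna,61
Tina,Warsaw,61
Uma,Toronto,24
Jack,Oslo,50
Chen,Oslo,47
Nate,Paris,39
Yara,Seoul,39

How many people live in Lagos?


Scanning city column for 'Lagos':
Total matches: 0

ANSWER: 0


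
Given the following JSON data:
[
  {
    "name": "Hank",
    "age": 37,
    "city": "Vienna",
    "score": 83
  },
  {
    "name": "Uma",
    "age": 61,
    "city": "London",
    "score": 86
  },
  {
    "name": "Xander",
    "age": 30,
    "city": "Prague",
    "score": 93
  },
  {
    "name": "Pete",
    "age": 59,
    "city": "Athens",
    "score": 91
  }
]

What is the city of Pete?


Looking up record where name = Pete
Record index: 3
Field 'city' = Athens

ANSWER: Athens


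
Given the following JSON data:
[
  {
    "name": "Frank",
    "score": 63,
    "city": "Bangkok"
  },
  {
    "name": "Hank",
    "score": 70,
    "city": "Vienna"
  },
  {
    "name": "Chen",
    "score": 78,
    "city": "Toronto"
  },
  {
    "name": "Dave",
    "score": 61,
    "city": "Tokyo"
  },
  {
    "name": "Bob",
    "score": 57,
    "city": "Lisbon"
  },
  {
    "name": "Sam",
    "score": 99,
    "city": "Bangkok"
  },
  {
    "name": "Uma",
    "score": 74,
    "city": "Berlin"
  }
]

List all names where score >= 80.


Filtering records where score >= 80:
  Frank (score=63) -> no
  Hank (score=70) -> no
  Chen (score=78) -> no
  Dave (score=61) -> no
  Bob (score=57) -> no
  Sam (score=99) -> YES
  Uma (score=74) -> no


ANSWER: Sam


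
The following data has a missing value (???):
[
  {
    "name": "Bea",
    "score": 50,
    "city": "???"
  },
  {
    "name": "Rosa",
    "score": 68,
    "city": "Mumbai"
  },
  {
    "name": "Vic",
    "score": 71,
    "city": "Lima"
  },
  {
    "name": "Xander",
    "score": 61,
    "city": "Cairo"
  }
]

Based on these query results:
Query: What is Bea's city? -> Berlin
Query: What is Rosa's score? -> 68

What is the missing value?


The missing value is Bea's city
From query: Bea's city = Berlin

ANSWER: Berlin


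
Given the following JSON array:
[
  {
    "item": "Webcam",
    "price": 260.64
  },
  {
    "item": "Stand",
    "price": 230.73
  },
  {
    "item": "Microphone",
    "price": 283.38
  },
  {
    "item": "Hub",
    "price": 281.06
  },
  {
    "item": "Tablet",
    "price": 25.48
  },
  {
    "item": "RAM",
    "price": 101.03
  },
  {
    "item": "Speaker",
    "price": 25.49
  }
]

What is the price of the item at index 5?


Array index 5 -> RAM
price = 101.03

ANSWER: 101.03


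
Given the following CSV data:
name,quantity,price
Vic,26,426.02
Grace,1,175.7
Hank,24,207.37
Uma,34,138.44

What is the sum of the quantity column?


Values in 'quantity' column:
  Row 1: 26
  Row 2: 1
  Row 3: 24
  Row 4: 34
Sum = 26 + 1 + 24 + 34 = 85

ANSWER: 85


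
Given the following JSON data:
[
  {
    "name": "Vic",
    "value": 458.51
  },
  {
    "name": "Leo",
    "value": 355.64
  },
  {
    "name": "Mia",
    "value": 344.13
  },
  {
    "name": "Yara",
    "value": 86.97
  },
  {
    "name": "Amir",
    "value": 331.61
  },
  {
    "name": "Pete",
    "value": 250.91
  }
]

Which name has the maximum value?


Comparing values:
  Vic: 458.51
  Leo: 355.64
  Mia: 344.13
  Yara: 86.97
  Amir: 331.61
  Pete: 250.91
Maximum: Vic (458.51)

ANSWER: Vic


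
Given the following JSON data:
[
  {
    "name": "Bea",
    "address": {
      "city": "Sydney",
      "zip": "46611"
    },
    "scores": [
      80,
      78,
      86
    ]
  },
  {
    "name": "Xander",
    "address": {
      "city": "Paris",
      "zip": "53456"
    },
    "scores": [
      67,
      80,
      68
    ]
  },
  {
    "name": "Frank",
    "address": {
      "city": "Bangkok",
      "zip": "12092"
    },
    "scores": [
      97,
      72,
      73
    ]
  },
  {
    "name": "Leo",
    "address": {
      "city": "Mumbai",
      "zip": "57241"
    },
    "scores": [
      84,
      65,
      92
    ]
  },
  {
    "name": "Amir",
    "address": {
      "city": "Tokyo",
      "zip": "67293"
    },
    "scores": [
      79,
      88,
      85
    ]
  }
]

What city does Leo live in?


Path: records[3].address.city
Value: Mumbai

ANSWER: Mumbai


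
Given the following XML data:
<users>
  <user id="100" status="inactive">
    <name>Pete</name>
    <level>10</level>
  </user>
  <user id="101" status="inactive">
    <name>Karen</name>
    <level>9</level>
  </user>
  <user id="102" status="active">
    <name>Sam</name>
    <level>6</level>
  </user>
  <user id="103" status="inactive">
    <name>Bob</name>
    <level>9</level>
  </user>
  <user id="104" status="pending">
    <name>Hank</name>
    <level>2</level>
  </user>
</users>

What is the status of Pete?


Finding user with name = Pete
user id="100" status="inactive"

ANSWER: inactive


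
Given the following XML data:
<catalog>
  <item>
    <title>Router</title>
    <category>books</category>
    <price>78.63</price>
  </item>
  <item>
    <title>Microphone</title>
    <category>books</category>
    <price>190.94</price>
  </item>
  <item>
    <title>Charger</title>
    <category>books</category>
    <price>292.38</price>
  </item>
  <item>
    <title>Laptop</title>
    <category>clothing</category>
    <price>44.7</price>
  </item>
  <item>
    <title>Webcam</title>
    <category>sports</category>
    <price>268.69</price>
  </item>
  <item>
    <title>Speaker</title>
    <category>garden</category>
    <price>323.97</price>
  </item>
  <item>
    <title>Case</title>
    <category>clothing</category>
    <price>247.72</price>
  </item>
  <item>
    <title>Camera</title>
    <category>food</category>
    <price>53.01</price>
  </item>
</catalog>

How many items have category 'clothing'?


Scanning <item> elements for <category>clothing</category>:
  Item 4: Laptop -> MATCH
  Item 7: Case -> MATCH
Count: 2

ANSWER: 2


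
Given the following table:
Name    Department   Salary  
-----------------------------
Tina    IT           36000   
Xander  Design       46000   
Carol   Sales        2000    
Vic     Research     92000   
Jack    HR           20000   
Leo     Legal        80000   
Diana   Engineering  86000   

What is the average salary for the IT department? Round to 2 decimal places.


IT department members:
  Tina: 36000
Sum = 36000
Count = 1
Average = 36000 / 1 = 36000.00

ANSWER: 36000.00


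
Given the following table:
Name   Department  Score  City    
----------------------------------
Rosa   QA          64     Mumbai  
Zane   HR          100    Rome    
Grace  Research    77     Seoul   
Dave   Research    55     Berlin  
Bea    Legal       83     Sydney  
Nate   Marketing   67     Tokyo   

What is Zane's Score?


Row 2: Zane
Score = 100

ANSWER: 100


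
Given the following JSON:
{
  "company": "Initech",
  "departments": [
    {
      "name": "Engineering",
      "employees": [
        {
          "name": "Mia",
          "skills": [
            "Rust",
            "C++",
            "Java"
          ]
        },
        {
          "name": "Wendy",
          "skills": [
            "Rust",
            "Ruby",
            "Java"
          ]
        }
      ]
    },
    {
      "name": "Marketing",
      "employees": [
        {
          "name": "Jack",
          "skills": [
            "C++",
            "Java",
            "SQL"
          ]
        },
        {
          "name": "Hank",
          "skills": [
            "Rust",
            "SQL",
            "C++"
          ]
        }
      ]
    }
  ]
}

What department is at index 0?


Path: departments[0].name
Value: Engineering

ANSWER: Engineering


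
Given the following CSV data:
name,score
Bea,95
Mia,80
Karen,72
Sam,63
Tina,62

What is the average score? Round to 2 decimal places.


Scores: 95, 80, 72, 63, 62
Sum = 372
Count = 5
Average = 372 / 5 = 74.40

ANSWER: 74.40


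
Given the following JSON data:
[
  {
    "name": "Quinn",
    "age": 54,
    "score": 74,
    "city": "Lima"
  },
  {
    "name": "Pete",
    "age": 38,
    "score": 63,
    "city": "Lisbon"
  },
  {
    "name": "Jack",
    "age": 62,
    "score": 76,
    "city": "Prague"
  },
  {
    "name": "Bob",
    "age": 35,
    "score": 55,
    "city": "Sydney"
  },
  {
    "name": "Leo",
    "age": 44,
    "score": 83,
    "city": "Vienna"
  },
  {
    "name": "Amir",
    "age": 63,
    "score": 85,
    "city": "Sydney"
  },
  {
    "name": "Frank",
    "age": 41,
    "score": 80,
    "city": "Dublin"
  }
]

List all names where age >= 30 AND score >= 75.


Checking both conditions:
  Quinn (age=54, score=74) -> no
  Pete (age=38, score=63) -> no
  Jack (age=62, score=76) -> YES
  Bob (age=35, score=55) -> no
  Leo (age=44, score=83) -> YES
  Amir (age=63, score=85) -> YES
  Frank (age=41, score=80) -> YES


ANSWER: Jack, Leo, Amir, Frank


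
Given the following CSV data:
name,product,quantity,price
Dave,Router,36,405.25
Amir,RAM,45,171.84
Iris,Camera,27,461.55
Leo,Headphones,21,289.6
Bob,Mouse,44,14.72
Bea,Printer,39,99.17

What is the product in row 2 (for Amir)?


Row 2: Amir
Column 'product' = RAM

ANSWER: RAM


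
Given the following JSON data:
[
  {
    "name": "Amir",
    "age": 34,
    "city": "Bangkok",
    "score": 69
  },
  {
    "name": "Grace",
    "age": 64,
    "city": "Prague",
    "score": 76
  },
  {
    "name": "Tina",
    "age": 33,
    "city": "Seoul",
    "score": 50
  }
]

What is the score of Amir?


Looking up record where name = Amir
Record index: 0
Field 'score' = 69

ANSWER: 69


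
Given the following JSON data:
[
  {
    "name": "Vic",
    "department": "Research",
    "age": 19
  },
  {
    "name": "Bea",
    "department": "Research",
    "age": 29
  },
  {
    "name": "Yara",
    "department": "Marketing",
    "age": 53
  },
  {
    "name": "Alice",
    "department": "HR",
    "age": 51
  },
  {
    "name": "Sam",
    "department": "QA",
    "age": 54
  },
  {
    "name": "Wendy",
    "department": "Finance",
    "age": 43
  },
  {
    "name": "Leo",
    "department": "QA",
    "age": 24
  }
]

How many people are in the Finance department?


Scanning records for department = Finance
  Record 5: Wendy
Count: 1

ANSWER: 1


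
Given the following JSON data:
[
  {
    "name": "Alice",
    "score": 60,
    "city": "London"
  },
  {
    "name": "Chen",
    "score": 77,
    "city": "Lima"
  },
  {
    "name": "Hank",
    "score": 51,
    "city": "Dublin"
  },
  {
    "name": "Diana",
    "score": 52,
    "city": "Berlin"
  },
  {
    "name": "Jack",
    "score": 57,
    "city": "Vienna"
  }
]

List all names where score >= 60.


Filtering records where score >= 60:
  Alice (score=60) -> YES
  Chen (score=77) -> YES
  Hank (score=51) -> no
  Diana (score=52) -> no
  Jack (score=57) -> no


ANSWER: Alice, Chen


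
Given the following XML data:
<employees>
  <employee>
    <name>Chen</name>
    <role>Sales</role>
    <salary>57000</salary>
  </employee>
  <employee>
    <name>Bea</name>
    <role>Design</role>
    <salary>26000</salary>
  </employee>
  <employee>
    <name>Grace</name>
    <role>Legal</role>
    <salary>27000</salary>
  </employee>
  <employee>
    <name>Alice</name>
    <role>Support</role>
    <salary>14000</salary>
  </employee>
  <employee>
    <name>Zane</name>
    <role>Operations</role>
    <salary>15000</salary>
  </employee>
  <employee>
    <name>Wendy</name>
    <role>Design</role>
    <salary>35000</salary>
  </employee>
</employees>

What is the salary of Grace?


Searching for <employee> with <name>Grace</name>
Found at position 3
<salary>27000</salary>

ANSWER: 27000


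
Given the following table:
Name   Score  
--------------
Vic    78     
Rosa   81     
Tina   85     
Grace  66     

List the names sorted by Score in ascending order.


Sorting by Score (ascending):
  Grace: 66
  Vic: 78
  Rosa: 81
  Tina: 85


ANSWER: Grace, Vic, Rosa, Tina


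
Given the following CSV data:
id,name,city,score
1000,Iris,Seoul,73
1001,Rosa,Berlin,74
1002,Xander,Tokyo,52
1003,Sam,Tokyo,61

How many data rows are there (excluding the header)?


Counting rows (excluding header):
Header: id,name,city,score
Data rows: 4

ANSWER: 4


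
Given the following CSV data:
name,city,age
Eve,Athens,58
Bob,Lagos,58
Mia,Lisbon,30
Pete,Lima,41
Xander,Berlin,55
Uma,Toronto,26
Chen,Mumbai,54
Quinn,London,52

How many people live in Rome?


Scanning city column for 'Rome':
Total matches: 0

ANSWER: 0


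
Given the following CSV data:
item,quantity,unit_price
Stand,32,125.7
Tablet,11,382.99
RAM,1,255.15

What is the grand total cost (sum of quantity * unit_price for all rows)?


Computing row totals:
  Stand: 32 * 125.7 = 4022.4
  Tablet: 11 * 382.99 = 4212.89
  RAM: 1 * 255.15 = 255.15
Grand total = 4022.4 + 4212.89 + 255.15 = 8490.44

ANSWER: 8490.44


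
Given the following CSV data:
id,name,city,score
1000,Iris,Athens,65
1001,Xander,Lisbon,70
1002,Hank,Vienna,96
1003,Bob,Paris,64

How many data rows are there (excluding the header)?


Counting rows (excluding header):
Header: id,name,city,score
Data rows: 4

ANSWER: 4


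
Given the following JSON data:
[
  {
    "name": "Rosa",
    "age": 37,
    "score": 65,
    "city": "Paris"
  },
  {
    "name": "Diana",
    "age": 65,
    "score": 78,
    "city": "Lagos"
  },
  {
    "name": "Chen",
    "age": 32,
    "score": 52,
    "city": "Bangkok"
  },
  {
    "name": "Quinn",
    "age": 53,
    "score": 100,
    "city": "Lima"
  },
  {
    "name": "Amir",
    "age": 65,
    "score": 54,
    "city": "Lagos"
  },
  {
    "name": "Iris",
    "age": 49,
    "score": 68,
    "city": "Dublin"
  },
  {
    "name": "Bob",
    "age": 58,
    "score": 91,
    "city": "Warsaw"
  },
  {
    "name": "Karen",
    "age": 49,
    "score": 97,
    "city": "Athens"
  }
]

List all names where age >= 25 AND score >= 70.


Checking both conditions:
  Rosa (age=37, score=65) -> no
  Diana (age=65, score=78) -> YES
  Chen (age=32, score=52) -> no
  Quinn (age=53, score=100) -> YES
  Amir (age=65, score=54) -> no
  Iris (age=49, score=68) -> no
  Bob (age=58, score=91) -> YES
  Karen (age=49, score=97) -> YES


ANSWER: Diana, Quinn, Bob, Karen


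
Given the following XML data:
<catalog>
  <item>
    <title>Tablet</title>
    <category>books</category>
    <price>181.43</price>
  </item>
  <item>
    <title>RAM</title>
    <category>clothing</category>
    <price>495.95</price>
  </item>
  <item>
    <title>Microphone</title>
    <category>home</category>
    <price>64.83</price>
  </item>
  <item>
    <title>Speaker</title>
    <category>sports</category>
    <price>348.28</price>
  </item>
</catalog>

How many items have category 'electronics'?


Scanning <item> elements for <category>electronics</category>:
Count: 0

ANSWER: 0


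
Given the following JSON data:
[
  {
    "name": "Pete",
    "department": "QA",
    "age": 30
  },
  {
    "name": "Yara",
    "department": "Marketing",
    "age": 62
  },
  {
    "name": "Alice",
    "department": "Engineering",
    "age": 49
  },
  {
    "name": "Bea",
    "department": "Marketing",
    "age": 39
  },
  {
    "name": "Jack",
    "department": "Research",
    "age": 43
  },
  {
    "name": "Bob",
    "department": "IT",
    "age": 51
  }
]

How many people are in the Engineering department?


Scanning records for department = Engineering
  Record 2: Alice
Count: 1

ANSWER: 1


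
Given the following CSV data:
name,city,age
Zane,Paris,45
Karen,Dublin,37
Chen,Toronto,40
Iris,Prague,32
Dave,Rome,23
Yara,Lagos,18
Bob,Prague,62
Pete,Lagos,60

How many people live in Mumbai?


Scanning city column for 'Mumbai':
Total matches: 0

ANSWER: 0


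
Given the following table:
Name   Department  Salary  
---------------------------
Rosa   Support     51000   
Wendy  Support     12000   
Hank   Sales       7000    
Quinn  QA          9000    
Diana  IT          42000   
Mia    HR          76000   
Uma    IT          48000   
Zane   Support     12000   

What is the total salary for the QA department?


QA department members:
  Quinn: 9000
Total = 9000 = 9000

ANSWER: 9000


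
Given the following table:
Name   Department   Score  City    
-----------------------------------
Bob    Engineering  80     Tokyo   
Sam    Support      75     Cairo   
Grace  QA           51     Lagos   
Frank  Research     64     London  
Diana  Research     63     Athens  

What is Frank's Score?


Row 4: Frank
Score = 64

ANSWER: 64


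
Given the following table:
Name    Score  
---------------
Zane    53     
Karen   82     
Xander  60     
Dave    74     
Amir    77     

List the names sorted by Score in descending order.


Sorting by Score (descending):
  Karen: 82
  Amir: 77
  Dave: 74
  Xander: 60
  Zane: 53


ANSWER: Karen, Amir, Dave, Xander, Zane


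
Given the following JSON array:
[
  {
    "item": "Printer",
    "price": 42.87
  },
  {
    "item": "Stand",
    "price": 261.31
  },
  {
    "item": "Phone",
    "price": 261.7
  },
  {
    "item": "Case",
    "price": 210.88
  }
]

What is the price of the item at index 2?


Array index 2 -> Phone
price = 261.7

ANSWER: 261.7


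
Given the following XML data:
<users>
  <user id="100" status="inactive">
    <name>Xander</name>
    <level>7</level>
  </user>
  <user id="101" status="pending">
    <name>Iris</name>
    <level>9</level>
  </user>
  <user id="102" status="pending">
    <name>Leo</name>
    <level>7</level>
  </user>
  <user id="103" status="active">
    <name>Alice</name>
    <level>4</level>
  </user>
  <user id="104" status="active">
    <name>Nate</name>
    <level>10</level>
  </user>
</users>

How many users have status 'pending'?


Counting users with status='pending':
  Iris (id=101) -> MATCH
  Leo (id=102) -> MATCH
Count: 2

ANSWER: 2


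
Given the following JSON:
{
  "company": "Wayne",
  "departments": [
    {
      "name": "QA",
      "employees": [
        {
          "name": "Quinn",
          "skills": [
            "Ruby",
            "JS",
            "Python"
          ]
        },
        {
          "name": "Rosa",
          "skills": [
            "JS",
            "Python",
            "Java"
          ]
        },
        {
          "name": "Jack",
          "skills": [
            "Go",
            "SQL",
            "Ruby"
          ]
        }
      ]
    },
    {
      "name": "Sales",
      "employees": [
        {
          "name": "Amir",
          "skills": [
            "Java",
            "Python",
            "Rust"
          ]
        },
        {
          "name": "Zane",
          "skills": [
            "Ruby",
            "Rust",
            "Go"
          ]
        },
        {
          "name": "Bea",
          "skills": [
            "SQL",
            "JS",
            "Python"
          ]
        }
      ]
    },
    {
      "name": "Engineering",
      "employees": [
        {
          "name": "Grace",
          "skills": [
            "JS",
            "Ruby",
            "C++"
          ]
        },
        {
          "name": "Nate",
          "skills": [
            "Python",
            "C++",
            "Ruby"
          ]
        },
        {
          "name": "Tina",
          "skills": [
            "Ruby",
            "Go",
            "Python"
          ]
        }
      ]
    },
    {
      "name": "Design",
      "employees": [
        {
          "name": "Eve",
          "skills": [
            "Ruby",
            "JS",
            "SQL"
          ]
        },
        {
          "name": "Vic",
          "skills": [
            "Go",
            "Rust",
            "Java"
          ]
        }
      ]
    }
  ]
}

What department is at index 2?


Path: departments[2].name
Value: Engineering

ANSWER: Engineering


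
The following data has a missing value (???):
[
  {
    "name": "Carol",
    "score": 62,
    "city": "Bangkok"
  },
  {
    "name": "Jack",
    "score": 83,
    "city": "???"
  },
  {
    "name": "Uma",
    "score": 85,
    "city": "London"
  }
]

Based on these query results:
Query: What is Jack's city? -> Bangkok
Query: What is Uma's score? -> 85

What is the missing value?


The missing value is Jack's city
From query: Jack's city = Bangkok

ANSWER: Bangkok


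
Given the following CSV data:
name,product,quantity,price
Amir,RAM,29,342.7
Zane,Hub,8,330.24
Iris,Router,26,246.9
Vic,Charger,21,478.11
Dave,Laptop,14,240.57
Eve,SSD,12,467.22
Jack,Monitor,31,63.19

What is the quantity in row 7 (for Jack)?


Row 7: Jack
Column 'quantity' = 31

ANSWER: 31


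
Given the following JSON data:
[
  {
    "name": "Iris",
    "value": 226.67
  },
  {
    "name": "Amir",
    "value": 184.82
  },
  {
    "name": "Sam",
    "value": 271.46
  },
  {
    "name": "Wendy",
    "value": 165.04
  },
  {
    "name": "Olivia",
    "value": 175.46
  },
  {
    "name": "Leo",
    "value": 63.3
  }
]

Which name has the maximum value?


Comparing values:
  Iris: 226.67
  Amir: 184.82
  Sam: 271.46
  Wendy: 165.04
  Olivia: 175.46
  Leo: 63.3
Maximum: Sam (271.46)

ANSWER: Sam


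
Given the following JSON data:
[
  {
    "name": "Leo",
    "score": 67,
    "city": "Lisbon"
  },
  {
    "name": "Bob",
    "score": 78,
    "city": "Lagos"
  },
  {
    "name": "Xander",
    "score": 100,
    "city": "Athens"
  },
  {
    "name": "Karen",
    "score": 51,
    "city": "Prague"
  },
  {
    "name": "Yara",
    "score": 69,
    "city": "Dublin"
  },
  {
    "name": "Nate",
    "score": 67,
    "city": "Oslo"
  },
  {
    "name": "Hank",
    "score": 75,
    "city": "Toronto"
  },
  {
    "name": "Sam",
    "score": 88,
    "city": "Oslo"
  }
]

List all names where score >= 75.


Filtering records where score >= 75:
  Leo (score=67) -> no
  Bob (score=78) -> YES
  Xander (score=100) -> YES
  Karen (score=51) -> no
  Yara (score=69) -> no
  Nate (score=67) -> no
  Hank (score=75) -> YES
  Sam (score=88) -> YES


ANSWER: Bob, Xander, Hank, Sam


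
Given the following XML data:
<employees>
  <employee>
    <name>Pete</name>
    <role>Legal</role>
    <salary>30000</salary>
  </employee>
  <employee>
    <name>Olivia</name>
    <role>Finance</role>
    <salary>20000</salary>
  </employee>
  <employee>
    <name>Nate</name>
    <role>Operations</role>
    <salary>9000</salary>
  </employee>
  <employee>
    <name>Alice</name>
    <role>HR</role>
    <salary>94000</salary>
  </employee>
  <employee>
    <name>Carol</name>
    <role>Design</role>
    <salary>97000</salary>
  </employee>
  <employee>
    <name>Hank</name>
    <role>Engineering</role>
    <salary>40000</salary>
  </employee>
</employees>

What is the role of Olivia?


Searching for <employee> with <name>Olivia</name>
Found at position 2
<role>Finance</role>

ANSWER: Finance
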